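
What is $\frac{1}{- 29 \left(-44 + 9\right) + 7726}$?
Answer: $\frac{1}{8741} \approx 0.0001144$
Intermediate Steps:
$\frac{1}{- 29 \left(-44 + 9\right) + 7726} = \frac{1}{\left(-29\right) \left(-35\right) + 7726} = \frac{1}{1015 + 7726} = \frac{1}{8741}$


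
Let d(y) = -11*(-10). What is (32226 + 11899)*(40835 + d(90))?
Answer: 1806698125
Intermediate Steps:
d(y) = 110
(32226 + 11899)*(40835 + d(90)) = (32226 + 11899)*(40835 + 110) = 44125*40945 = 1806698125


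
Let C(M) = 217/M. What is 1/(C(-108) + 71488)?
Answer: 108/7720487 ≈ 1.3989e-5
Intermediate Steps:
1/(C(-108) + 71488) = 1/(217/(-108) + 71488) = 1/(217*(-1/108) + 71488) = 1/(-217/108 + 71488) = 1/(7720487/108) = 108/7720487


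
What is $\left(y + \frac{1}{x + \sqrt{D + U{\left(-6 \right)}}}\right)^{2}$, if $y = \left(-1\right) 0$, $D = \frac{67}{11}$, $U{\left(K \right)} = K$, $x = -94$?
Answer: $\frac{121}{\left(1034 - \sqrt{11}\right)^{2}} \approx 0.0001139$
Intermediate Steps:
$D = \frac{67}{11}$ ($D = 67 \cdot \frac{1}{11} = \frac{67}{11} \approx 6.0909$)
$y = 0$
$\left(y + \frac{1}{x + \sqrt{D + U{\left(-6 \right)}}}\right)^{2} = \left(0 + \frac{1}{-94 + \sqrt{\frac{67}{11} - 6}}\right)^{2} = \left(0 + \frac{1}{-94 + \sqrt{\frac{1}{11}}}\right)^{2} = \left(0 + \frac{1}{-94 + \frac{\sqrt{11}}{11}}\right)^{2} = \left(\frac{1}{-94 + \frac{\sqrt{11}}{11}}\right)^{2} = \frac{1}{\left(-94 + \frac{\sqrt{11}}{11}\right)^{2}}$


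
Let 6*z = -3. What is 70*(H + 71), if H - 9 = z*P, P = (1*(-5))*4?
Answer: 6300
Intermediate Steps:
z = -½ (z = (⅙)*(-3) = -½ ≈ -0.50000)
P = -20 (P = -5*4 = -20)
H = 19 (H = 9 - ½*(-20) = 9 + 10 = 19)
70*(H + 71) = 70*(19 + 71) = 70*90 = 6300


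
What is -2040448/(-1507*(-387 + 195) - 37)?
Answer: -2040448/289307 ≈ -7.0529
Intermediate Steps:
-2040448/(-1507*(-387 + 195) - 37) = -2040448/(-1507*(-192) - 37) = -2040448/(289344 - 37) = -2040448/289307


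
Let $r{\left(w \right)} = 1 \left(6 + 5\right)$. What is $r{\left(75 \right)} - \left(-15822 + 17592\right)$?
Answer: $-1759$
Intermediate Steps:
$r{\left(w \right)} = 11$ ($r{\left(w \right)} = 1 \cdot 11 = 11$)
$r{\left(75 \right)} - \left(-15822 + 17592\right) = 11 - \left(-15822 + 17592\right) = 11 - 1770 = -1759$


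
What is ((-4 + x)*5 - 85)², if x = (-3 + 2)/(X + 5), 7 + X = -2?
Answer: 172225/16 ≈ 10764.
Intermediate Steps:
X = -9 (X = -7 - 2 = -9)
x = ¼ (x = (-3 + 2)/(-9 + 5) = -1/(-4) = -1*(-¼) = ¼ ≈ 0.25000)
((-4 + x)*5 - 85)² = ((-4 + ¼)*5 - 85)² = (-15/4*5 - 85)² = (-75/4 - 85)² = (-415/4)² = 172225/16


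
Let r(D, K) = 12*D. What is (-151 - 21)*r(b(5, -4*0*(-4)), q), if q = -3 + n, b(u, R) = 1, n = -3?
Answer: -2064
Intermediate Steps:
q = -6 (q = -3 - 3 = -6)
(-151 - 21)*r(b(5, -4*0*(-4)), q) = (-151 - 21)*(12*1) = -172*12 = -2064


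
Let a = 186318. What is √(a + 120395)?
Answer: √306713 ≈ 553.82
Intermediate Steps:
√(a + 120395) = √(186318 + 120395) = √306713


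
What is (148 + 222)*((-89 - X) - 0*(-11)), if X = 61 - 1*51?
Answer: -36630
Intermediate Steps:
X = 10 (X = 61 - 51 = 10)
(148 + 222)*((-89 - X) - 0*(-11)) = (148 + 222)*((-89 - 1*10) - 0*(-11)) = 370*((-89 - 10) - 1*0) = 370*(-99 + 0) = 370*(-99) = -36630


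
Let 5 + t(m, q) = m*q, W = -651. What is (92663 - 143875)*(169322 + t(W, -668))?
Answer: -30941522220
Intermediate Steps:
t(m, q) = -5 + m*q
(92663 - 143875)*(169322 + t(W, -668)) = (92663 - 143875)*(169322 + (-5 - 651*(-668))) = -51212*(169322 + (-5 + 434868)) = -51212*(169322 + 434863) = -51212*604185 = -30941522220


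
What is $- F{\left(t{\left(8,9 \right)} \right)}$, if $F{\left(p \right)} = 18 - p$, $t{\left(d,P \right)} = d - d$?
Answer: $-18$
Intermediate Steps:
$t{\left(d,P \right)} = 0$
$- F{\left(t{\left(8,9 \right)} \right)} = - (18 - 0) = - (18 + 0) = \left(-1\right) 18 = -18$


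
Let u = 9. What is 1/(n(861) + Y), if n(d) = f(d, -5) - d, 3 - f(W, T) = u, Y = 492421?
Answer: 1/491554 ≈ 2.0344e-6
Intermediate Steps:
f(W, T) = -6 (f(W, T) = 3 - 1*9 = 3 - 9 = -6)
n(d) = -6 - d
1/(n(861) + Y) = 1/((-6 - 1*861) + 492421) = 1/((-6 - 861) + 492421) = 1/(-867 + 492421) = 1/491554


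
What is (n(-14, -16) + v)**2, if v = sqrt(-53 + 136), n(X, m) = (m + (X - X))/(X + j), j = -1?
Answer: 18931/225 + 32*sqrt(83)/15 ≈ 103.57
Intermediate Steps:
n(X, m) = m/(-1 + X) (n(X, m) = (m + (X - X))/(X - 1) = (m + 0)/(-1 + X) = m/(-1 + X))
v = sqrt(83) ≈ 9.1104
(n(-14, -16) + v)**2 = (-16/(-1 - 14) + sqrt(83))**2 = (-16/(-15) + sqrt(83))**2 = (-16*(-1/15) + sqrt(83))**2 = (16/15 + sqrt(83))**2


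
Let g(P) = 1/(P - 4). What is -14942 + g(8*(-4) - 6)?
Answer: -627565/42 ≈ -14942.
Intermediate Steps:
g(P) = 1/(-4 + P)
-14942 + g(8*(-4) - 6) = -14942 + 1/(-4 + (8*(-4) - 6)) = -14942 + 1/(-4 + (-32 - 6)) = -14942 + 1/(-4 - 38) = -14942 + 1/(-42) = -14942 - 1/42 = -627565/42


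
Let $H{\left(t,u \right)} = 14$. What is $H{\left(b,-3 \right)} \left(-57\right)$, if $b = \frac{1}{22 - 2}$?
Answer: $-798$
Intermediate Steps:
$b = \frac{1}{20} \approx 0.05$
$H{\left(b,-3 \right)} \left(-57\right) = 14 \left(-57\right) = -798$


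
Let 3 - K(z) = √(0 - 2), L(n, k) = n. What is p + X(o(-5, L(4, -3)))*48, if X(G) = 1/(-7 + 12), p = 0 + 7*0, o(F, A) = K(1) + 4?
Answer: 48/5 ≈ 9.6000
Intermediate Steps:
K(z) = 3 - I*√2 (K(z) = 3 - √(0 - 2) = 3 - √(-2) = 3 - I*√2)
o(F, A) = 7 - I*√2 (o(F, A) = (3 - I*√2) + 4 = 7 - I*√2)
p = 0 (p = 0 + 0 = 0)
X(G) = ⅕ (X(G) = 1/5 = ⅕)
p + X(o(-5, L(4, -3)))*48 = 0 + (⅕)*48 = 0 + 48/5 = 48/5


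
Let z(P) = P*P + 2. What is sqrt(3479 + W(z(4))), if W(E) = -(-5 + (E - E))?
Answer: 2*sqrt(871) ≈ 59.025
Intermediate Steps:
z(P) = 2 + P**2 (z(P) = P**2 + 2 = 2 + P**2)
W(E) = 5 (W(E) = -(-5 + 0) = -1*(-5) = 5)
sqrt(3479 + W(z(4))) = sqrt(3479 + 5) = sqrt(3484) = 2*sqrt(871)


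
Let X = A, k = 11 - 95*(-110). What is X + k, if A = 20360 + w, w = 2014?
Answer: 32835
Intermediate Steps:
k = 10461 (k = 11 + 10450 = 10461)
A = 22374 (A = 20360 + 2014 = 22374)
X = 22374
X + k = 22374 + 10461 = 32835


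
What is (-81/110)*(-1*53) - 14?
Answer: 2753/110 ≈ 25.027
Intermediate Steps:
(-81/110)*(-1*53) - 14 = -81*1/110*(-53) - 14 = -81/110*(-53) - 14 = 4293/110 - 14 = 2753/110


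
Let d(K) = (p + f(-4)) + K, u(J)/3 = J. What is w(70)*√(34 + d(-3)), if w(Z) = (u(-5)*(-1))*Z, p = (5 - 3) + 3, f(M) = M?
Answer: 4200*√2 ≈ 5939.7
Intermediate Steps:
p = 5 (p = 2 + 3 = 5)
u(J) = 3*J
d(K) = 1 + K (d(K) = (5 - 4) + K = 1 + K)
w(Z) = 15*Z (w(Z) = ((3*(-5))*(-1))*Z = (-15*(-1))*Z = 15*Z)
w(70)*√(34 + d(-3)) = (15*70)*√(34 + (1 - 3)) = 1050*√(34 - 2) = 1050*√32 = 1050*(4*√2) = 4200*√2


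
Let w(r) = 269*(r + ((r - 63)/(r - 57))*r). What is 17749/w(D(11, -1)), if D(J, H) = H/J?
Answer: -61305046/177809 ≈ -344.78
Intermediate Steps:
w(r) = 269*r + 269*r*(-63 + r)/(-57 + r) (w(r) = 269*(r + ((-63 + r)/(-57 + r))*r) = 269*(r + r*(-63 + r)/(-57 + r)) = 269*r + 269*r*(-63 + r)/(-57 + r))
17749/w(D(11, -1)) = 17749/((538*(-1/11)*(-60 - 1/11)/(-57 - 1/11))) = 17749/((538*(-1/11)*(-661/11)/(-628/11))) = 17749/((538*(-1/11)*(-11/628)*(-661/11))) = 17749/(-177809/3454) = 17749*(-3454/177809) = -61305046/177809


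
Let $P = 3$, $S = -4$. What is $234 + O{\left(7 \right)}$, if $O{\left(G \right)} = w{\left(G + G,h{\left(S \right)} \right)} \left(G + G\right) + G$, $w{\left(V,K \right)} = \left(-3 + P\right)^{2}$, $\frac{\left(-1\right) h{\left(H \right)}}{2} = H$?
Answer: $241$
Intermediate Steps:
$h{\left(H \right)} = - 2 H$
$w{\left(V,K \right)} = 0$ ($w{\left(V,K \right)} = \left(-3 + 3\right)^{2} = 0^{2} = 0$)
$O{\left(G \right)} = G$ ($O{\left(G \right)} = 0 \left(G + G\right) + G = 0 \cdot 2 G + G = 0 + G = G$)
$234 + O{\left(7 \right)} = 234 + 7 = 241$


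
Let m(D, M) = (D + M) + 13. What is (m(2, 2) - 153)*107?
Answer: -14552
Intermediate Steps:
m(D, M) = 13 + D + M
(m(2, 2) - 153)*107 = ((13 + 2 + 2) - 153)*107 = (17 - 153)*107 = -136*107 = -14552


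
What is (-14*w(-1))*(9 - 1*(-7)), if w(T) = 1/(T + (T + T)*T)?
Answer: -224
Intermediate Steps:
w(T) = 1/(T + 2*T²) (w(T) = 1/(T + (2*T)*T) = 1/(T + 2*T²))
(-14*w(-1))*(9 - 1*(-7)) = (-14/((-1)*(1 + 2*(-1))))*(9 - 1*(-7)) = (-(-14)/(1 - 2))*(9 + 7) = -(-14)/(-1)*16 = -(-14)*(-1)*16 = -14*1*16 = -14*16 = -224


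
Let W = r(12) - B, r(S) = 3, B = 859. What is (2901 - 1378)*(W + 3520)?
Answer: 4057272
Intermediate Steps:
W = -856 (W = 3 - 1*859 = 3 - 859 = -856)
(2901 - 1378)*(W + 3520) = (2901 - 1378)*(-856 + 3520) = 1523*2664 = 4057272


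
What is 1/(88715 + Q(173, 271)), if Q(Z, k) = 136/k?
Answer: 271/24041901 ≈ 1.1272e-5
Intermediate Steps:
1/(88715 + Q(173, 271)) = 1/(88715 + 136/271) = 1/(24041901/271) = 271/24041901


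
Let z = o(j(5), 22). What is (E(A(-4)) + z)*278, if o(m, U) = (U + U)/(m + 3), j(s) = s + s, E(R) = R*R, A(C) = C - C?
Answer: 12232/13 ≈ 940.92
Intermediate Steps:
A(C) = 0
E(R) = R²
j(s) = 2*s
o(m, U) = 2*U/(3 + m) (o(m, U) = (2*U)/(3 + m) = 2*U/(3 + m))
z = 44/13 (z = 2*22/(3 + 2*5) = 2*22/(3 + 10) = 2*22/13 = 2*22*(1/13) = 44/13 ≈ 3.3846)
(E(A(-4)) + z)*278 = (0² + 44/13)*278 = (0 + 44/13)*278 = (44/13)*278 = 12232/13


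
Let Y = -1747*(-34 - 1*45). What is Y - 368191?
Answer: -230178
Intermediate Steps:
Y = 138013 (Y = -1747*(-34 - 45) = -1747*(-79) = 138013)
Y - 368191 = 138013 - 368191 = -230178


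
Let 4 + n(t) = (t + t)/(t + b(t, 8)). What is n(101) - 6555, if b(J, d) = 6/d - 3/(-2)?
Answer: -2708059/413 ≈ -6557.0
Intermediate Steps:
b(J, d) = 3/2 + 6/d (b(J, d) = 6/d - 3*(-1/2) = 6/d + 3/2 = 3/2 + 6/d)
n(t) = -4 + 2*t/(9/4 + t) (n(t) = -4 + (t + t)/(t + (3/2 + 6/8)) = -4 + (2*t)/(t + (3/2 + 6*(1/8))) = -4 + (2*t)/(t + (3/2 + 3/4)) = -4 + (2*t)/(t + 9/4) = -4 + (2*t)/(9/4 + t) = -4 + 2*t/(9/4 + t))
n(101) - 6555 = 4*(-9 - 2*101)/(9 + 4*101) - 6555 = 4*(-9 - 202)/(9 + 404) - 6555 = 4*(-211)/413 - 6555 = 4*(1/413)*(-211) - 6555 = -844/413 - 6555 = -2708059/413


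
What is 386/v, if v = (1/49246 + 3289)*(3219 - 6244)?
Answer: -19008956/489959537375 ≈ -3.8797e-5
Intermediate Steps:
v = -489959537375/49246 (v = (1/49246 + 3289)*(-3025) = (161970095/49246)*(-3025) = -489959537375/49246 ≈ -9.9492e+6)
386/v = 386/(-489959537375/49246) = 386*(-49246/489959537375) = -19008956/489959537375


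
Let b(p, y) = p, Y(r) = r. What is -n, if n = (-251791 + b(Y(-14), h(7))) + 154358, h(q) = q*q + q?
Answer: 97447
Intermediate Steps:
h(q) = q + q² (h(q) = q² + q = q + q²)
n = -97447 (n = (-251791 - 14) + 154358 = -251805 + 154358 = -97447)
-n = -1*(-97447) = 97447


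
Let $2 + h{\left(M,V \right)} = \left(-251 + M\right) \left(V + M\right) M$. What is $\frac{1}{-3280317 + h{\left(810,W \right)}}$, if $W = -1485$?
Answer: $- \frac{1}{308913569} \approx -3.2372 \cdot 10^{-9}$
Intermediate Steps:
$h{\left(M,V \right)} = -2 + M \left(-251 + M\right) \left(M + V\right)$ ($h{\left(M,V \right)} = -2 + \left(-251 + M\right) \left(V + M\right) M = -2 + \left(-251 + M\right) \left(M + V\right) M = -2 + M \left(-251 + M\right) \left(M + V\right)$)
$\frac{1}{-3280317 + h{\left(810,W \right)}} = \frac{1}{-3280317 - \left(2 - 531441000 - 301915350 + 1138989600\right)} = \frac{1}{-3280317 - 305633252} = \frac{1}{-308913569} = - \frac{1}{308913569}$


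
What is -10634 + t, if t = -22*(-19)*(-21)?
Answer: -19412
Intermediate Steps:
t = -8778 (t = 418*(-21) = -8778)
-10634 + t = -10634 - 8778 = -19412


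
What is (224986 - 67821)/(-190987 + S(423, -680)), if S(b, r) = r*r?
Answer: 157165/271413 ≈ 0.57906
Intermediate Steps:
S(b, r) = r**2
(224986 - 67821)/(-190987 + S(423, -680)) = (224986 - 67821)/(-190987 + (-680)**2) = 157165/(-190987 + 462400) = 157165/271413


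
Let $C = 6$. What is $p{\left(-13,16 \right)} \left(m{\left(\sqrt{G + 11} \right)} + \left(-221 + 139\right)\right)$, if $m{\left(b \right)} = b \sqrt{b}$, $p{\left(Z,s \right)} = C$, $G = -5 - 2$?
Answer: $-492 + 12 \sqrt{2} \approx -475.03$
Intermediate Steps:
$G = -7$ ($G = -5 - 2 = -7$)
$p{\left(Z,s \right)} = 6$
$m{\left(b \right)} = b^{\frac{3}{2}}$
$p{\left(-13,16 \right)} \left(m{\left(\sqrt{G + 11} \right)} + \left(-221 + 139\right)\right) = 6 \left(\left(\sqrt{-7 + 11}\right)^{\frac{3}{2}} + \left(-221 + 139\right)\right) = 6 \left(\left(\sqrt{4}\right)^{\frac{3}{2}} - 82\right) = 6 \left(2^{\frac{3}{2}} - 82\right) = 6 \left(2 \sqrt{2} - 82\right) = 6 \left(-82 + 2 \sqrt{2}\right) = -492 + 12 \sqrt{2}$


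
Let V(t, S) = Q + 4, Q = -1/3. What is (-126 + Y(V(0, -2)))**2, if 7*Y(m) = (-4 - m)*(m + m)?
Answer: 71301136/3969 ≈ 17965.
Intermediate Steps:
Q = -1/3 (Q = -1*1/3 = -1/3 ≈ -0.33333)
V(t, S) = 11/3 (V(t, S) = -1/3 + 4 = 11/3)
Y(m) = 2*m*(-4 - m)/7 (Y(m) = ((-4 - m)*(m + m))/7 = ((-4 - m)*(2*m))/7 = (2*m*(-4 - m))/7 = 2*m*(-4 - m)/7)
(-126 + Y(V(0, -2)))**2 = (-126 - 2/7*11/3*(4 + 11/3))**2 = (-126 - 2/7*11/3*23/3)**2 = (-126 - 506/63)**2 = (-8444/63)**2 = 71301136/3969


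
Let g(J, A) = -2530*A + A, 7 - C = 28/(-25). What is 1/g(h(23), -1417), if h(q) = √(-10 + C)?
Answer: 1/3583593 ≈ 2.7905e-7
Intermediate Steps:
C = 203/25 (C = 7 - 28/(-25) = 7 - 28*(-1)/25 = 7 - 1*(-28/25) = 7 + 28/25 = 203/25 ≈ 8.1200)
h(q) = I*√47/5 (h(q) = √(-10 + 203/25) = √(-47/25) = I*√47/5)
g(J, A) = -2529*A
1/g(h(23), -1417) = 1/(-2529*(-1417)) = 1/3583593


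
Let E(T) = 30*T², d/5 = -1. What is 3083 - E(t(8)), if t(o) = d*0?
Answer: 3083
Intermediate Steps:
d = -5 (d = 5*(-1) = -5)
t(o) = 0 (t(o) = -5*0 = 0)
3083 - E(t(8)) = 3083 - 30*0² = 3083 - 30*0 = 3083 - 1*0 = 3083 + 0 = 3083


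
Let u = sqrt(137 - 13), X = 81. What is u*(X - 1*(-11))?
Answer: 184*sqrt(31) ≈ 1024.5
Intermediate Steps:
u = 2*sqrt(31) (u = sqrt(124) = 2*sqrt(31) ≈ 11.136)
u*(X - 1*(-11)) = (2*sqrt(31))*(81 - 1*(-11)) = (2*sqrt(31))*(81 + 11) = (2*sqrt(31))*92 = 184*sqrt(31)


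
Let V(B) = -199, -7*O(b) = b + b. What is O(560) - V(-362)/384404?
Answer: -61504441/384404 ≈ -160.00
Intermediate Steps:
O(b) = -2*b/7 (O(b) = -(b + b)/7 = -2*b/7)
O(560) - V(-362)/384404 = -2/7*560 - (-199)/384404 = -160 - (-199)/384404 = -160 - 1*(-199/384404) = -160 + 199/384404 = -61504441/384404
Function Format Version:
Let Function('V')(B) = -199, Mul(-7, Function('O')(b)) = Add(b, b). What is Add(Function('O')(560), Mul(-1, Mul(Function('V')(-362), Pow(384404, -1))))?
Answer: Rational(-61504441, 384404) ≈ -160.00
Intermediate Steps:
Function('O')(b) = Mul(Rational(-2, 7), b) (Function('O')(b) = Mul(Rational(-1, 7), Add(b, b)) = Mul(Rational(-1, 7), Mul(2, b)) = Mul(Rational(-2, 7), b))
Add(Function('O')(560), Mul(-1, Mul(Function('V')(-362), Pow(384404, -1)))) = Add(Mul(Rational(-2, 7), 560), Mul(-1, Mul(-199, Pow(384404, -1)))) = Add(-160, Mul(-1, Mul(-199, Rational(1, 384404)))) = Add(-160, Mul(-1, Rational(-199, 384404))) = Add(-160, Rational(199, 384404)) = Rational(-61504441, 384404)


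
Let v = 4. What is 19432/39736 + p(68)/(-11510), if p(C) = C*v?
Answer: 13303383/28585085 ≈ 0.46540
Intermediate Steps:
p(C) = 4*C (p(C) = C*4 = 4*C)
19432/39736 + p(68)/(-11510) = 19432/39736 + (4*68)/(-11510) = 19432*(1/39736) + 272*(-1/11510) = 2429/4967 - 136/5755 = 13303383/28585085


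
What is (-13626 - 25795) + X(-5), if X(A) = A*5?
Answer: -39446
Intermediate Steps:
X(A) = 5*A
(-13626 - 25795) + X(-5) = (-13626 - 25795) + 5*(-5) = -39421 - 25 = -39446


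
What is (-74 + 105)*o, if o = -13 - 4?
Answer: -527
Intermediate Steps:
o = -17
(-74 + 105)*o = (-74 + 105)*(-17) = 31*(-17) = -527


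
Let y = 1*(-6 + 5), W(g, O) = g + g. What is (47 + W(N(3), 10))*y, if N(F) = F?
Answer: -53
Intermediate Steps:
W(g, O) = 2*g
y = -1 (y = 1*(-1) = -1)
(47 + W(N(3), 10))*y = (47 + 2*3)*(-1) = (47 + 6)*(-1) = 53*(-1) = -53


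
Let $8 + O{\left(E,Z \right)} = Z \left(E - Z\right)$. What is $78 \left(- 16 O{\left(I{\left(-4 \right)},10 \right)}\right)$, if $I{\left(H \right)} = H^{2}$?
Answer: $-64896$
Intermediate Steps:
$O{\left(E,Z \right)} = -8 + Z \left(E - Z\right)$
$78 \left(- 16 O{\left(I{\left(-4 \right)},10 \right)}\right) = 78 \left(- 16 \left(-8 - 10^{2} + \left(-4\right)^{2} \cdot 10\right)\right) = 78 \left(- 16 \left(-8 - 100 + 16 \cdot 10\right)\right) = 78 \left(- 16 \left(-8 - 100 + 160\right)\right) = 78 \left(\left(-16\right) 52\right) = 78 \left(-832\right) = -64896$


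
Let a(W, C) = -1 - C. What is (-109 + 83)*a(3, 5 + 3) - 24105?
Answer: -23871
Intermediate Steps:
(-109 + 83)*a(3, 5 + 3) - 24105 = (-109 + 83)*(-1 - (5 + 3)) - 24105 = -26*(-1 - 1*8) - 24105 = -26*(-1 - 8) - 24105 = -26*(-9) - 24105 = 234 - 24105 = -23871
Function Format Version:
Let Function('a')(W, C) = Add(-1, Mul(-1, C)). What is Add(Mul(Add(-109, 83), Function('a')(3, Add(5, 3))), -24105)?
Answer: -23871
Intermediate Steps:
Add(Mul(Add(-109, 83), Function('a')(3, Add(5, 3))), -24105) = Add(Mul(Add(-109, 83), Add(-1, Mul(-1, Add(5, 3)))), -24105) = Add(Mul(-26, Add(-1, Mul(-1, 8))), -24105) = Add(Mul(-26, Add(-1, -8)), -24105) = Add(Mul(-26, -9), -24105) = Add(234, -24105) = -23871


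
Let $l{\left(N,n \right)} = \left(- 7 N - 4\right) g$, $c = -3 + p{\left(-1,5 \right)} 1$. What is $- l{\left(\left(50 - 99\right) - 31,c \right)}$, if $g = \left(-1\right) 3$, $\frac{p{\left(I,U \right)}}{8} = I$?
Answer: $1668$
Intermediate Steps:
$p{\left(I,U \right)} = 8 I$
$g = -3$
$c = -11$ ($c = -3 + 8 \left(-1\right) 1 = -3 - 8 = -11$)
$l{\left(N,n \right)} = 12 + 21 N$ ($l{\left(N,n \right)} = \left(- 7 N - 4\right) \left(-3\right) = \left(-4 - 7 N\right) \left(-3\right) = 12 + 21 N$)
$- l{\left(\left(50 - 99\right) - 31,c \right)} = - (12 + 21 \left(\left(50 - 99\right) - 31\right)) = - (12 + 21 \left(-49 - 31\right)) = - (12 + 21 \left(-80\right)) = - (12 - 1680) = \left(-1\right) \left(-1668\right) = 1668$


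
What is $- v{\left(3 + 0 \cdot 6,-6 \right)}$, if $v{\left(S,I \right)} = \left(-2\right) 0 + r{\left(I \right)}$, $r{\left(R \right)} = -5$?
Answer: $5$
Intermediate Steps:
$v{\left(S,I \right)} = -5$ ($v{\left(S,I \right)} = \left(-2\right) 0 - 5 = 0 - 5 = -5$)
$- v{\left(3 + 0 \cdot 6,-6 \right)} = \left(-1\right) \left(-5\right) = 5$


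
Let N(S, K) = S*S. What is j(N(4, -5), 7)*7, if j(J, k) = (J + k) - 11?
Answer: 84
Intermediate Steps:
N(S, K) = S²
j(J, k) = -11 + J + k
j(N(4, -5), 7)*7 = (-11 + 4² + 7)*7 = (-11 + 16 + 7)*7 = 12*7 = 84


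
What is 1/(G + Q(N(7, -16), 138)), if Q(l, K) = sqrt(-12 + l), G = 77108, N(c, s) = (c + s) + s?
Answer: 2084/160693073 - I*sqrt(37)/5945643701 ≈ 1.2969e-5 - 1.0231e-9*I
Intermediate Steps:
N(c, s) = c + 2*s
1/(G + Q(N(7, -16), 138)) = 1/(77108 + sqrt(-12 + (7 + 2*(-16)))) = 1/(77108 + sqrt(-12 + (7 - 32))) = 1/(77108 + sqrt(-12 - 25)) = 1/(77108 + sqrt(-37)) = 1/(77108 + I*sqrt(37))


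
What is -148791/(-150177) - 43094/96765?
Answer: 2642011159/4843959135 ≈ 0.54542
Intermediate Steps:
-148791/(-150177) - 43094/96765 = -148791*(-1/150177) - 43094*1/96765 = 49597/50059 - 43094/96765 = 2642011159/4843959135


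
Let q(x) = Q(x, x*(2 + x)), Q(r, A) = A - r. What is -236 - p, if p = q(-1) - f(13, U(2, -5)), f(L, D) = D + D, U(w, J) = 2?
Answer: -232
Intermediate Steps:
f(L, D) = 2*D
q(x) = -x + x*(2 + x) (q(x) = x*(2 + x) - x = -x + x*(2 + x))
p = -4 (p = -(1 - 1) - 2*2 = -1*0 - 1*4 = 0 - 4 = -4)
-236 - p = -236 - 1*(-4) = -236 + 4 = -232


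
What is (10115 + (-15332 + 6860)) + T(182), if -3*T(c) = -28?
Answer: 4957/3 ≈ 1652.3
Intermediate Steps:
T(c) = 28/3 (T(c) = -⅓*(-28) = 28/3)
(10115 + (-15332 + 6860)) + T(182) = (10115 + (-15332 + 6860)) + 28/3 = (10115 - 8472) + 28/3 = 1643 + 28/3 = 4957/3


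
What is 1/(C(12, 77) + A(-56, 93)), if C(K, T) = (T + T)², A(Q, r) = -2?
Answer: 1/23714 ≈ 4.2169e-5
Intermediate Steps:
C(K, T) = 4*T² (C(K, T) = (2*T)² = 4*T²)
1/(C(12, 77) + A(-56, 93)) = 1/(4*77² - 2) = 1/(4*5929 - 2) = 1/(23716 - 2) = 1/23714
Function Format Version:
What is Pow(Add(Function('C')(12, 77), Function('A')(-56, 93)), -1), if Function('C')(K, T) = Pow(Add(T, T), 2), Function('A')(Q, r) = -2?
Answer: Rational(1, 23714) ≈ 4.2169e-5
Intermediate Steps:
Function('C')(K, T) = Mul(4, Pow(T, 2)) (Function('C')(K, T) = Pow(Mul(2, T), 2) = Mul(4, Pow(T, 2)))
Pow(Add(Function('C')(12, 77), Function('A')(-56, 93)), -1) = Pow(Add(Mul(4, Pow(77, 2)), -2), -1) = Pow(Add(Mul(4, 5929), -2), -1) = Pow(Add(23716, -2), -1) = Pow(23714, -1) = Rational(1, 23714)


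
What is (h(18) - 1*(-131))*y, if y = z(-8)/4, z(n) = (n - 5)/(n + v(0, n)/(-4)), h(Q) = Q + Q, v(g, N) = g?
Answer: 2171/32 ≈ 67.844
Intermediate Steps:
h(Q) = 2*Q
z(n) = (-5 + n)/n (z(n) = (n - 5)/(n + 0/(-4)) = (-5 + n)/(n + 0*(-¼)) = (-5 + n)/(n + 0) = (-5 + n)/n)
y = 13/32 (y = ((-5 - 8)/(-8))/4 = -⅛*(-13)*(¼) = (13/8)*(¼) = 13/32 ≈ 0.40625)
(h(18) - 1*(-131))*y = (2*18 - 1*(-131))*(13/32) = (36 + 131)*(13/32) = 167*(13/32) = 2171/32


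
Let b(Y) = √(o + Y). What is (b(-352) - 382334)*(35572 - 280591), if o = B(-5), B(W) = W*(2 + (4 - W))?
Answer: 93679094346 - 245019*I*√407 ≈ 9.3679e+10 - 4.9431e+6*I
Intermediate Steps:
B(W) = W*(6 - W)
o = -55 (o = -5*(6 - 1*(-5)) = -5*(6 + 5) = -5*11 = -55)
b(Y) = √(-55 + Y)
(b(-352) - 382334)*(35572 - 280591) = (√(-55 - 352) - 382334)*(35572 - 280591) = (√(-407) - 382334)*(-245019) = (I*√407 - 382334)*(-245019) = (-382334 + I*√407)*(-245019) = 93679094346 - 245019*I*√407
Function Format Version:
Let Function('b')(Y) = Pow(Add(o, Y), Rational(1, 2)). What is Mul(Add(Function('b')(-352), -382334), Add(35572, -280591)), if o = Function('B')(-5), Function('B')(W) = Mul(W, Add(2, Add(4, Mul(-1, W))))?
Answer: Add(93679094346, Mul(-245019, I, Pow(407, Rational(1, 2)))) ≈ Add(9.3679e+10, Mul(-4.9431e+6, I))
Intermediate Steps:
Function('B')(W) = Mul(W, Add(6, Mul(-1, W)))
o = -55 (o = Mul(-5, Add(6, Mul(-1, -5))) = Mul(-5, Add(6, 5)) = Mul(-5, 11) = -55)
Function('b')(Y) = Pow(Add(-55, Y), Rational(1, 2))
Mul(Add(Function('b')(-352), -382334), Add(35572, -280591)) = Mul(Add(Pow(Add(-55, -352), Rational(1, 2)), -382334), Add(35572, -280591)) = Mul(Add(Pow(-407, Rational(1, 2)), -382334), -245019) = Mul(Add(Mul(I, Pow(407, Rational(1, 2))), -382334), -245019) = Mul(Add(-382334, Mul(I, Pow(407, Rational(1, 2)))), -245019) = Add(93679094346, Mul(-245019, I, Pow(407, Rational(1, 2))))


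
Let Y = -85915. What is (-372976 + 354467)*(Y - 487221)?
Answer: 10608174224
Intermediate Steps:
(-372976 + 354467)*(Y - 487221) = (-372976 + 354467)*(-85915 - 487221) = -18509*(-573136) = 10608174224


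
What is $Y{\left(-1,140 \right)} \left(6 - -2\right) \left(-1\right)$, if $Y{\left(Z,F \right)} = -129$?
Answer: $1032$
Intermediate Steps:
$Y{\left(-1,140 \right)} \left(6 - -2\right) \left(-1\right) = - 129 \left(6 - -2\right) \left(-1\right) = - 129 \left(6 + 2\right) \left(-1\right) = - 129 \cdot 8 \left(-1\right) = \left(-129\right) \left(-8\right) = 1032$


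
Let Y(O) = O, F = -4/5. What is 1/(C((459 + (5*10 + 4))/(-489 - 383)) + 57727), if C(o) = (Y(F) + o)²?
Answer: 19009600/1097403818009 ≈ 1.7322e-5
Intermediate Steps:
F = -⅘ (F = -4*⅕ = -⅘ ≈ -0.80000)
C(o) = (-⅘ + o)²
1/(C((459 + (5*10 + 4))/(-489 - 383)) + 57727) = 1/((-4 + 5*((459 + (5*10 + 4))/(-489 - 383)))²/25 + 57727) = 1/((-4 + 5*((459 + (50 + 4))/(-872)))²/25 + 57727) = 1/((-4 + 5*((459 + 54)*(-1/872)))²/25 + 57727) = 1/((-4 + 5*(513*(-1/872)))²/25 + 57727) = 1/((-4 + 5*(-513/872))²/25 + 57727) = 1/((-4 - 2565/872)²/25 + 57727) = 1/((-6053/872)²/25 + 57727) = 1/((1/25)*(36638809/760384) + 57727) = 1/(36638809/19009600 + 57727) = 1/(1097403818009/19009600) = 19009600/1097403818009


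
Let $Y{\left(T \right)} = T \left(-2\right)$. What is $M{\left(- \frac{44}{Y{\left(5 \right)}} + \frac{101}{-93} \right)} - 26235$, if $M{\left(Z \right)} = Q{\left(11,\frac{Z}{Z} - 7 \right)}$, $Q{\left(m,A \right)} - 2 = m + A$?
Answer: $-26228$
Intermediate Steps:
$Y{\left(T \right)} = - 2 T$
$Q{\left(m,A \right)} = 2 + A + m$ ($Q{\left(m,A \right)} = 2 + \left(m + A\right) = 2 + \left(A + m\right) = 2 + A + m$)
$M{\left(Z \right)} = 7$ ($M{\left(Z \right)} = 2 + \left(\frac{Z}{Z} - 7\right) + 11 = 2 + \left(1 - 7\right) + 11 = 2 - 6 + 11 = 7$)
$M{\left(- \frac{44}{Y{\left(5 \right)}} + \frac{101}{-93} \right)} - 26235 = 7 - 26235 = -26228$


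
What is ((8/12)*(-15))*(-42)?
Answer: 420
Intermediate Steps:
((8/12)*(-15))*(-42) = ((8*(1/12))*(-15))*(-42) = ((⅔)*(-15))*(-42) = -10*(-42) = 420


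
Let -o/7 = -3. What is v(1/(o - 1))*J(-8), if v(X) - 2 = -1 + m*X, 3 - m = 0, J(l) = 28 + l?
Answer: 23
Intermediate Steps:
m = 3 (m = 3 - 1*0 = 3 + 0 = 3)
o = 21 (o = -7*(-3) = 21)
v(X) = 1 + 3*X (v(X) = 2 + (-1 + 3*X) = 1 + 3*X)
v(1/(o - 1))*J(-8) = (1 + 3/(21 - 1))*(28 - 8) = (1 + 3/20)*20 = (23/20)*20 = 23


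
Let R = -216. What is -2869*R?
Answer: 619704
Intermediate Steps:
-2869*R = -2869*(-216) = 619704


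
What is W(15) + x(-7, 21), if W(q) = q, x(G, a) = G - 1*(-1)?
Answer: 9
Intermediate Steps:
x(G, a) = 1 + G (x(G, a) = G + 1 = 1 + G)
W(15) + x(-7, 21) = 15 + (1 - 7) = 15 - 6 = 9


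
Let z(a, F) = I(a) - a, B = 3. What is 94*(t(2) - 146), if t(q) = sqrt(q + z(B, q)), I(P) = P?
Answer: -13724 + 94*sqrt(2) ≈ -13591.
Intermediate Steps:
z(a, F) = 0 (z(a, F) = a - a = 0)
t(q) = sqrt(q) (t(q) = sqrt(q + 0) = sqrt(q))
94*(t(2) - 146) = 94*(sqrt(2) - 146) = 94*(-146 + sqrt(2)) = -13724 + 94*sqrt(2)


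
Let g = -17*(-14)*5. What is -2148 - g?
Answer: -3338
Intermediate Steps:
g = 1190 (g = 238*5 = 1190)
-2148 - g = -2148 - 1*1190 = -2148 - 1190 = -3338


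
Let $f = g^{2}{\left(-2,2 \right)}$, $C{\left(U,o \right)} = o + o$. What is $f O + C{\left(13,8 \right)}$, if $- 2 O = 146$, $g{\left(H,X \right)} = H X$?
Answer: $-1152$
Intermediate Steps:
$C{\left(U,o \right)} = 2 o$
$O = -73$ ($O = \left(- \frac{1}{2}\right) 146 = -73$)
$f = 16$ ($f = \left(\left(-2\right) 2\right)^{2} = \left(-4\right)^{2} = 16$)
$f O + C{\left(13,8 \right)} = 16 \left(-73\right) + 2 \cdot 8 = -1168 + 16 = -1152$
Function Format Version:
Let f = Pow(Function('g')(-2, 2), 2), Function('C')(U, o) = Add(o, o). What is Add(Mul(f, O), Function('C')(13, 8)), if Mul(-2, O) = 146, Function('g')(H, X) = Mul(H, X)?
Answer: -1152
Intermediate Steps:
Function('C')(U, o) = Mul(2, o)
O = -73 (O = Mul(Rational(-1, 2), 146) = -73)
f = 16 (f = Pow(Mul(-2, 2), 2) = Pow(-4, 2) = 16)
Add(Mul(f, O), Function('C')(13, 8)) = Add(Mul(16, -73), Mul(2, 8)) = Add(-1168, 16) = -1152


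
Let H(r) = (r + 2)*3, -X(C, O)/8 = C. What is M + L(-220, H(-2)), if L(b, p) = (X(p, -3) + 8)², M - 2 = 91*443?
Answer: 40379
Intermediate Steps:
X(C, O) = -8*C
H(r) = 6 + 3*r (H(r) = (2 + r)*3 = 6 + 3*r)
M = 40315 (M = 2 + 91*443 = 2 + 40313 = 40315)
L(b, p) = (8 - 8*p)² (L(b, p) = (-8*p + 8)² = (8 - 8*p)²)
M + L(-220, H(-2)) = 40315 + 64*(-1 + (6 + 3*(-2)))² = 40315 + 64*(-1 + (6 - 6))² = 40315 + 64*(-1 + 0)² = 40315 + 64*(-1)² = 40315 + 64*1 = 40315 + 64 = 40379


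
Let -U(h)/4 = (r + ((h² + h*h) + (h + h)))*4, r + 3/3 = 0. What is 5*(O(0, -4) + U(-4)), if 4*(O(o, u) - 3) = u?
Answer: -1830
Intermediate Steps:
r = -1 (r = -1 + 0 = -1)
O(o, u) = 3 + u/4
U(h) = 16 - 32*h - 32*h² (U(h) = -4*(-1 + ((h² + h*h) + (h + h)))*4 = -4*(-1 + ((h² + h²) + 2*h))*4 = -4*(-1 + (2*h² + 2*h))*4 = -4*(-1 + (2*h + 2*h²))*4 = -4*(-1 + 2*h + 2*h²)*4 = -4*(-4 + 8*h + 8*h²) = 16 - 32*h - 32*h²)
5*(O(0, -4) + U(-4)) = 5*((3 + (¼)*(-4)) + (16 - 32*(-4) - 32*(-4)²)) = 5*((3 - 1) + (16 + 128 - 32*16)) = 5*(2 + (16 + 128 - 512)) = 5*(2 - 368) = 5*(-366) = -1830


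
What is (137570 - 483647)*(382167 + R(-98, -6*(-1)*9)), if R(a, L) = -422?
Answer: -132113164365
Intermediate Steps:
(137570 - 483647)*(382167 + R(-98, -6*(-1)*9)) = (137570 - 483647)*(382167 - 422) = -346077*381745 = -132113164365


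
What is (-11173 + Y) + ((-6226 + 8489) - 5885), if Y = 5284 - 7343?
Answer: -16854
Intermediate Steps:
Y = -2059
(-11173 + Y) + ((-6226 + 8489) - 5885) = (-11173 - 2059) + ((-6226 + 8489) - 5885) = -13232 + (2263 - 5885) = -13232 - 3622 = -16854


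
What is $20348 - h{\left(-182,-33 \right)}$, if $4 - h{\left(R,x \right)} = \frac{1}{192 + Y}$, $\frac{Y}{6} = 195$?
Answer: $\frac{27708529}{1362} \approx 20344.0$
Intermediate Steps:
$Y = 1170$ ($Y = 6 \cdot 195 = 1170$)
$h{\left(R,x \right)} = \frac{5447}{1362}$ ($h{\left(R,x \right)} = 4 - \frac{1}{192 + 1170} = 4 - \frac{1}{1362} = \frac{5447}{1362}$)
$20348 - h{\left(-182,-33 \right)} = 20348 - \frac{5447}{1362} = \frac{27708529}{1362}$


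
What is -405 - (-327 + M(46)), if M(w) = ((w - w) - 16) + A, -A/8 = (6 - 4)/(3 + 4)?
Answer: -418/7 ≈ -59.714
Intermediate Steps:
A = -16/7 (A = -8*(6 - 4)/(3 + 4) = -16/7 ≈ -2.2857)
M(w) = -128/7 (M(w) = ((w - w) - 16) - 16/7 = (0 - 16) - 16/7 = -16 - 16/7 = -128/7)
-405 - (-327 + M(46)) = -405 - (-327 - 128/7) = -405 - 1*(-2417/7) = -405 + 2417/7 = -418/7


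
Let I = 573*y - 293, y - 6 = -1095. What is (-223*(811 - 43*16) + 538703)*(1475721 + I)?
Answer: 435314533094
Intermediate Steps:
y = -1089 (y = 6 - 1095 = -1089)
I = -624290 (I = 573*(-1089) - 293 = -623997 - 293 = -624290)
(-223*(811 - 43*16) + 538703)*(1475721 + I) = (-223*(811 - 43*16) + 538703)*(1475721 - 624290) = (-223*(811 - 688) + 538703)*851431 = (-223*123 + 538703)*851431 = (-27429 + 538703)*851431 = 511274*851431 = 435314533094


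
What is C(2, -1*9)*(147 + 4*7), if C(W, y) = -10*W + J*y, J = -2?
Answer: -350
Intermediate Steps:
C(W, y) = -10*W - 2*y
C(2, -1*9)*(147 + 4*7) = (-10*2 - (-2)*9)*(147 + 4*7) = (-20 - 2*(-9))*(147 + 28) = (-20 + 18)*175 = -2*175 = -350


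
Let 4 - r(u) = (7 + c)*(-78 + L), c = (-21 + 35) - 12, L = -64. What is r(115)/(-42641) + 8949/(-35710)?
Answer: -427374529/1522710110 ≈ -0.28067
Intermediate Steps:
c = 2 (c = 14 - 12 = 2)
r(u) = 1282 (r(u) = 4 - (7 + 2)*(-78 - 64) = 4 - 9*(-142) = 4 - 1*(-1278) = 4 + 1278 = 1282)
r(115)/(-42641) + 8949/(-35710) = 1282/(-42641) + 8949/(-35710) = 1282*(-1/42641) + 8949*(-1/35710) = -1282/42641 - 8949/35710 = -427374529/1522710110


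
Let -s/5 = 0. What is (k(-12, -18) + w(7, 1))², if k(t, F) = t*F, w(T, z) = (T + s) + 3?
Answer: 51076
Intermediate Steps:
s = 0 (s = -5*0 = 0)
w(T, z) = 3 + T (w(T, z) = (T + 0) + 3 = T + 3 = 3 + T)
k(t, F) = F*t
(k(-12, -18) + w(7, 1))² = (-18*(-12) + (3 + 7))² = (216 + 10)² = 226² = 51076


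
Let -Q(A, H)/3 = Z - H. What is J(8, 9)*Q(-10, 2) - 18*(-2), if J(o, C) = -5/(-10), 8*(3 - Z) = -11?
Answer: 519/16 ≈ 32.438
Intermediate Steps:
Z = 35/8 (Z = 3 - ⅛*(-11) = 3 + 11/8 = 35/8 ≈ 4.3750)
J(o, C) = ½ (J(o, C) = -5*(-⅒) = ½)
Q(A, H) = -105/8 + 3*H (Q(A, H) = -3*(35/8 - H) = -105/8 + 3*H)
J(8, 9)*Q(-10, 2) - 18*(-2) = (-105/8 + 3*2)/2 - 18*(-2) = (-105/8 + 6)/2 + 36 = (½)*(-57/8) + 36 = -57/16 + 36 = 519/16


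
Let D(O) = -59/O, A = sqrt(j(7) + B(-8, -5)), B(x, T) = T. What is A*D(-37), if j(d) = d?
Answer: 59*sqrt(2)/37 ≈ 2.2551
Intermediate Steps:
A = sqrt(2) (A = sqrt(7 - 5) = sqrt(2) ≈ 1.4142)
A*D(-37) = sqrt(2)*(-59/(-37)) = sqrt(2)*(-59*(-1/37)) = sqrt(2)*(59/37) = 59*sqrt(2)/37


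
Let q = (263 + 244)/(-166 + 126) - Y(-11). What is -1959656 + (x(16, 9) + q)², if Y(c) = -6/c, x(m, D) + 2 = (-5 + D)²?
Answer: -379389283951/193600 ≈ -1.9597e+6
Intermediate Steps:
x(m, D) = -2 + (-5 + D)²
q = -5817/440 (q = (263 + 244)/(-166 + 126) - (-6)/(-11) = 507/(-40) - (-6)*(-1)/11 = 507*(-1/40) - 1*6/11 = -507/40 - 6/11 = -5817/440 ≈ -13.220)
-1959656 + (x(16, 9) + q)² = -1959656 + ((-2 + (-5 + 9)²) - 5817/440)² = -1959656 + ((-2 + 4²) - 5817/440)² = -1959656 + ((-2 + 16) - 5817/440)² = -1959656 + (14 - 5817/440)² = -1959656 + (343/440)² = -1959656 + 117649/193600 = -379389283951/193600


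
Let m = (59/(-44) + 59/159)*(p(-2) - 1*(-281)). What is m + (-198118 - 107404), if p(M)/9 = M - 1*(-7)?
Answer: -1069821911/3498 ≈ -3.0584e+5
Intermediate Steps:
p(M) = 63 + 9*M (p(M) = 9*(M - 1*(-7)) = 9*(M + 7) = 9*(7 + M) = 63 + 9*M)
m = -1105955/3498 (m = (59/(-44) + 59/159)*((63 + 9*(-2)) - 1*(-281)) = (59*(-1/44) + 59*(1/159))*((63 - 18) + 281) = (-59/44 + 59/159)*(45 + 281) = -6785/6996*326 = -1105955/3498 ≈ -316.17)
m + (-198118 - 107404) = -1105955/3498 + (-198118 - 107404) = -1105955/3498 - 305522 = -1069821911/3498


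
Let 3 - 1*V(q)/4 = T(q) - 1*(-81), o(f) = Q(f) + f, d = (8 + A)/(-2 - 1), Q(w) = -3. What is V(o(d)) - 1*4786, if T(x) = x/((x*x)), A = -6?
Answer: -56066/11 ≈ -5096.9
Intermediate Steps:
T(x) = 1/x (T(x) = x/(x²) = x/x² = 1/x)
d = -⅔ (d = (8 - 6)/(-2 - 1) = 2/(-3) = 2*(-⅓) = -⅔ ≈ -0.66667)
o(f) = -3 + f
V(q) = -312 - 4/q (V(q) = 12 - 4*(1/q - 1*(-81)) = 12 - 4*(1/q + 81) = 12 - 4*(81 + 1/q) = 12 + (-324 - 4/q) = -312 - 4/q)
V(o(d)) - 1*4786 = (-312 - 4/(-3 - ⅔)) - 1*4786 = (-312 - 4/(-11/3)) - 4786 = (-312 - 4*(-3/11)) - 4786 = (-312 + 12/11) - 4786 = -3420/11 - 4786 = -56066/11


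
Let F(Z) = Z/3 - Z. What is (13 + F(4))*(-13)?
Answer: -403/3 ≈ -134.33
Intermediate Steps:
F(Z) = -2*Z/3 (F(Z) = Z*(⅓) - Z = Z/3 - Z = -2*Z/3)
(13 + F(4))*(-13) = (13 - ⅔*4)*(-13) = (13 - 8/3)*(-13) = (31/3)*(-13) = -403/3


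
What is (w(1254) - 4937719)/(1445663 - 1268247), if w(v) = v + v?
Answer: -4935211/177416 ≈ -27.817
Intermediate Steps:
w(v) = 2*v
(w(1254) - 4937719)/(1445663 - 1268247) = (2*1254 - 4937719)/(1445663 - 1268247) = (2508 - 4937719)/177416 = -4935211*1/177416 = -4935211/177416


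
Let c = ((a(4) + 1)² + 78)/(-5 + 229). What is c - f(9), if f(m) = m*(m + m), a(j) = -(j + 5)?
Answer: -18073/112 ≈ -161.37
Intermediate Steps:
a(j) = -5 - j (a(j) = -(5 + j) = -5 - j)
f(m) = 2*m² (f(m) = m*(2*m) = 2*m²)
c = 71/112 (c = (((-5 - 1*4) + 1)² + 78)/(-5 + 229) = (((-5 - 4) + 1)² + 78)/224 = ((-9 + 1)² + 78)*(1/224) = ((-8)² + 78)*(1/224) = (64 + 78)*(1/224) = 142*(1/224) = 71/112 ≈ 0.63393)
c - f(9) = 71/112 - 2*9² = 71/112 - 2*81 = 71/112 - 1*162 = 71/112 - 162 = -18073/112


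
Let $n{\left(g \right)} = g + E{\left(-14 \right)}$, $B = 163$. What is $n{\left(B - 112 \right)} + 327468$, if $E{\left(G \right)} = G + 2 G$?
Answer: $327477$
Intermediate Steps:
$E{\left(G \right)} = 3 G$
$n{\left(g \right)} = -42 + g$ ($n{\left(g \right)} = g + 3 \left(-14\right) = g - 42 = -42 + g$)
$n{\left(B - 112 \right)} + 327468 = \left(-42 + \left(163 - 112\right)\right) + 327468 = \left(-42 + 51\right) + 327468 = 9 + 327468 = 327477$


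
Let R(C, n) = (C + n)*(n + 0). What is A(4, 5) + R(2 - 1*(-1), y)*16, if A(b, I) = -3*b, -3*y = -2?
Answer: 244/9 ≈ 27.111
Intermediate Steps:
y = ⅔ (y = -⅓*(-2) = ⅔ ≈ 0.66667)
R(C, n) = n*(C + n) (R(C, n) = (C + n)*n = n*(C + n))
A(4, 5) + R(2 - 1*(-1), y)*16 = -3*4 + (2*((2 - 1*(-1)) + ⅔)/3)*16 = -12 + (2*((2 + 1) + ⅔)/3)*16 = -12 + (2*(3 + ⅔)/3)*16 = -12 + ((⅔)*(11/3))*16 = -12 + (22/9)*16 = -12 + 352/9 = 244/9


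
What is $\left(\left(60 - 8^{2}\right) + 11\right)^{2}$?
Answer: $49$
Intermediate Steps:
$\left(\left(60 - 8^{2}\right) + 11\right)^{2} = \left(\left(60 - 64\right) + 11\right)^{2} = \left(-4 + 11\right)^{2} = 7^{2} = 49$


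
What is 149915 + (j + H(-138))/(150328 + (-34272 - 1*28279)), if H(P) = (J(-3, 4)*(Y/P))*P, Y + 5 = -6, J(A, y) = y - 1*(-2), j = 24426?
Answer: 4386371105/29259 ≈ 1.4992e+5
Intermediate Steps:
J(A, y) = 2 + y (J(A, y) = y + 2 = 2 + y)
Y = -11 (Y = -5 - 6 = -11)
H(P) = -66 (H(P) = ((2 + 4)*(-11/P))*P = (6*(-11/P))*P = (-66/P)*P = -66)
149915 + (j + H(-138))/(150328 + (-34272 - 1*28279)) = 149915 + (24426 - 66)/(150328 + (-34272 - 1*28279)) = 149915 + 24360/(150328 + (-34272 - 28279)) = 149915 + 24360/(150328 - 62551) = 149915 + 24360/87777 = 149915 + 24360*(1/87777) = 149915 + 8120/29259 = 4386371105/29259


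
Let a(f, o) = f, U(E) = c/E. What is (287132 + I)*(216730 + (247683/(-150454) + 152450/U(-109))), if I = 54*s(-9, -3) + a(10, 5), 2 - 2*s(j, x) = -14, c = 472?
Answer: 463379061076049517/8876786 ≈ 5.2201e+10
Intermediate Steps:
U(E) = 472/E
s(j, x) = 8 (s(j, x) = 1 - ½*(-14) = 1 + 7 = 8)
I = 442 (I = 54*8 + 10 = 432 + 10 = 442)
(287132 + I)*(216730 + (247683/(-150454) + 152450/U(-109))) = (287132 + 442)*(216730 + (247683/(-150454) + 152450/((472/(-109))))) = 287574*(216730 + (247683*(-1/150454) + 152450/((472*(-1/109))))) = 287574*(216730 + (-247683/150454 + 152450/(-472/109))) = 287574*(216730 + (-247683/150454 + 152450*(-109/472))) = 287574*(216730 + (-247683/150454 - 8308525/236)) = 287574*(216730 - 625054636769/17753572) = 287574*(3222677022791/17753572) = 463379061076049517/8876786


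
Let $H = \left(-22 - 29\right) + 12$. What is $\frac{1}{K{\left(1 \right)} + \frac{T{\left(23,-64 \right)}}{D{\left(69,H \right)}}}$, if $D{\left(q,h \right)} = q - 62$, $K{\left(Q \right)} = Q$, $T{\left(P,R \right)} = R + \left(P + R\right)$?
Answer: $- \frac{1}{14} \approx -0.071429$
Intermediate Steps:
$T{\left(P,R \right)} = P + 2 R$
$H = -39$ ($H = -51 + 12 = -39$)
$D{\left(q,h \right)} = -62 + q$
$\frac{1}{K{\left(1 \right)} + \frac{T{\left(23,-64 \right)}}{D{\left(69,H \right)}}} = \frac{1}{1 + \frac{23 + 2 \left(-64\right)}{-62 + 69}} = \frac{1}{1 + \frac{23 - 128}{7}} = \frac{1}{1 - 15} = \frac{1}{-14} = - \frac{1}{14}$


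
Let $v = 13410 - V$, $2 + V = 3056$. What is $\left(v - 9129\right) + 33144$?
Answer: $34371$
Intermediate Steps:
$V = 3054$ ($V = -2 + 3056 = 3054$)
$v = 10356$ ($v = 13410 - 3054 = 10356$)
$\left(v - 9129\right) + 33144 = \left(10356 - 9129\right) + 33144 = 1227 + 33144 = 34371$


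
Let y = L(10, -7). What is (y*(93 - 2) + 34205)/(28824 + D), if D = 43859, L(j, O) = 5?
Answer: 34660/72683 ≈ 0.47687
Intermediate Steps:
y = 5
(y*(93 - 2) + 34205)/(28824 + D) = (5*(93 - 2) + 34205)/(28824 + 43859) = (5*91 + 34205)/72683 = (455 + 34205)*(1/72683) = 34660*(1/72683) = 34660/72683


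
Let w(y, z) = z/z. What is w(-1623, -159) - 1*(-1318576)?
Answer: 1318577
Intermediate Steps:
w(y, z) = 1
w(-1623, -159) - 1*(-1318576) = 1 - 1*(-1318576) = 1 + 1318576 = 1318577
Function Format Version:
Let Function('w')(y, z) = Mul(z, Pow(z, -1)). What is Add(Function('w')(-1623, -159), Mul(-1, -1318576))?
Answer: 1318577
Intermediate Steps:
Function('w')(y, z) = 1
Add(Function('w')(-1623, -159), Mul(-1, -1318576)) = Add(1, Mul(-1, -1318576)) = Add(1, 1318576) = 1318577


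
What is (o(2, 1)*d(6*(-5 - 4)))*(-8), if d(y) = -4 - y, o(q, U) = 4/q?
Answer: -800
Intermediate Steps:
(o(2, 1)*d(6*(-5 - 4)))*(-8) = ((4/2)*(-4 - 6*(-5 - 4)))*(-8) = ((4*(1/2))*(-4 - 6*(-9)))*(-8) = (2*(-4 - 1*(-54)))*(-8) = (2*(-4 + 54))*(-8) = (2*50)*(-8) = 100*(-8) = -800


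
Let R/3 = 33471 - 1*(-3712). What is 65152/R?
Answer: 65152/111549 ≈ 0.58407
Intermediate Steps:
R = 111549 (R = 3*(33471 - 1*(-3712)) = 3*(33471 + 3712) = 3*37183 = 111549)
65152/R = 65152/111549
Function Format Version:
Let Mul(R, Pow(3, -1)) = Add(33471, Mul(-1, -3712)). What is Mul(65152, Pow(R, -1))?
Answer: Rational(65152, 111549) ≈ 0.58407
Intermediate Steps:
R = 111549 (R = Mul(3, Add(33471, Mul(-1, -3712))) = Mul(3, Add(33471, 3712)) = Mul(3, 37183) = 111549)
Mul(65152, Pow(R, -1)) = Mul(65152, Pow(111549, -1)) = Mul(65152, Rational(1, 111549)) = Rational(65152, 111549)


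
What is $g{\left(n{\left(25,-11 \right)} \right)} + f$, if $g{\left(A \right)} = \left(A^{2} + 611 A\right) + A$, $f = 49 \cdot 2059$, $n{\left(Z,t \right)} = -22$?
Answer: $87911$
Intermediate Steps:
$f = 100891$
$g{\left(A \right)} = A^{2} + 612 A$
$g{\left(n{\left(25,-11 \right)} \right)} + f = - 22 \left(612 - 22\right) + 100891 = \left(-22\right) 590 + 100891 = -12980 + 100891 = 87911$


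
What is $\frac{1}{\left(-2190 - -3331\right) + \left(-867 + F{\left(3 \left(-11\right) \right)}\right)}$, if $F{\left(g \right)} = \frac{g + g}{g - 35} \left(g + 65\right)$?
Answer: $\frac{17}{5186} \approx 0.0032781$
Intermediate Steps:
$F{\left(g \right)} = \frac{2 g \left(65 + g\right)}{-35 + g}$ ($F{\left(g \right)} = \frac{2 g}{-35 + g} \left(65 + g\right) = \frac{2 g \left(65 + g\right)}{-35 + g}$)
$\frac{1}{\left(-2190 - -3331\right) + \left(-867 + F{\left(3 \left(-11\right) \right)}\right)} = \frac{1}{\left(-2190 - -3331\right) - \left(867 - \frac{2 \cdot 3 \left(-11\right) \left(65 + 3 \left(-11\right)\right)}{-35 + 3 \left(-11\right)}\right)} = \frac{1}{\left(-2190 + 3331\right) - \left(867 + \frac{66 \left(65 - 33\right)}{-35 - 33}\right)} = \frac{1}{1141 - \left(867 + 66 \frac{1}{-68} \cdot 32\right)} = \frac{1}{1141 - \left(867 + 66 \left(- \frac{1}{68}\right) 32\right)} = \frac{1}{1141 + \left(-867 + \frac{528}{17}\right)} = \frac{1}{1141 - \frac{14211}{17}} = \frac{1}{\frac{5186}{17}} = \frac{17}{5186}$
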